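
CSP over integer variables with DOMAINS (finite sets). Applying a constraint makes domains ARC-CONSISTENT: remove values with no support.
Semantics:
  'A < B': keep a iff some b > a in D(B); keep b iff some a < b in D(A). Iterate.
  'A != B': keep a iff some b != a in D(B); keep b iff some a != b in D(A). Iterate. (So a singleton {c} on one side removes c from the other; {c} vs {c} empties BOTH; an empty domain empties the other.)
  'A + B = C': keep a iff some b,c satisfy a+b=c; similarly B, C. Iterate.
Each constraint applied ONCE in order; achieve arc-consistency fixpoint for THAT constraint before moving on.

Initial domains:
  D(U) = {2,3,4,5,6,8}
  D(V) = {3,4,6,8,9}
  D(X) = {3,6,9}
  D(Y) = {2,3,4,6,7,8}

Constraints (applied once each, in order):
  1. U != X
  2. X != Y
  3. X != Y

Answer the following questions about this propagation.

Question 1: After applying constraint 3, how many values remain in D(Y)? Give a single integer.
Answer: 6

Derivation:
Constraint 1 (U != X) on D(U)={2,3,4,5,6,8} D(X)={3,6,9}: no change
Constraint 2 (X != Y) on D(X)={3,6,9} D(Y)={2,3,4,6,7,8}: no change
Constraint 3 (X != Y) on D(X)={3,6,9} D(Y)={2,3,4,6,7,8}: no change
So after constraint 3: D(Y)={2,3,4,6,7,8}, size = 6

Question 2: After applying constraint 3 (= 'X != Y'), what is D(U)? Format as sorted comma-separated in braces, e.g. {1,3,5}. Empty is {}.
Answer: {2,3,4,5,6,8}

Derivation:
Constraint 1 (U != X) on D(U)={2,3,4,5,6,8} D(X)={3,6,9}: no change
Constraint 2 (X != Y) on D(X)={3,6,9} D(Y)={2,3,4,6,7,8}: no change
Constraint 3 (X != Y) on D(X)={3,6,9} D(Y)={2,3,4,6,7,8}: no change
So after constraint 3: D(U) = {2,3,4,5,6,8}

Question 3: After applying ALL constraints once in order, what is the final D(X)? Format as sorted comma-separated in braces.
Answer: {3,6,9}

Derivation:
Constraint 1 (U != X) on D(U)={2,3,4,5,6,8} D(X)={3,6,9}: no change
Constraint 2 (X != Y) on D(X)={3,6,9} D(Y)={2,3,4,6,7,8}: no change
Constraint 3 (X != Y) on D(X)={3,6,9} D(Y)={2,3,4,6,7,8}: no change
So after all 3 constraints: D(X) = {3,6,9}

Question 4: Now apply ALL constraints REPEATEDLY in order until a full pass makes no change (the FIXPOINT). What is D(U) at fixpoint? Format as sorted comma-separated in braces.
pass 0 (initial): D(U)={2,3,4,5,6,8}
pass 1: no change
Fixpoint after 1 passes: D(U) = {2,3,4,5,6,8}

Answer: {2,3,4,5,6,8}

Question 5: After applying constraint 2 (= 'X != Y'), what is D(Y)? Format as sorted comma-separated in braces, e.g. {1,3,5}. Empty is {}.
Constraint 1 (U != X) on D(U)={2,3,4,5,6,8} D(X)={3,6,9}: no change
Constraint 2 (X != Y) on D(X)={3,6,9} D(Y)={2,3,4,6,7,8}: no change
So after constraint 2: D(Y) = {2,3,4,6,7,8}

Answer: {2,3,4,6,7,8}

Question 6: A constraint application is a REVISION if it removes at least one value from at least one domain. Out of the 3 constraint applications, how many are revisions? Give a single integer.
Constraint 1 (U != X) on D(U)={2,3,4,5,6,8} D(X)={3,6,9}: no change => not a revision
Constraint 2 (X != Y) on D(X)={3,6,9} D(Y)={2,3,4,6,7,8}: no change => not a revision
Constraint 3 (X != Y) on D(X)={3,6,9} D(Y)={2,3,4,6,7,8}: no change => not a revision
Total revisions = 0

Answer: 0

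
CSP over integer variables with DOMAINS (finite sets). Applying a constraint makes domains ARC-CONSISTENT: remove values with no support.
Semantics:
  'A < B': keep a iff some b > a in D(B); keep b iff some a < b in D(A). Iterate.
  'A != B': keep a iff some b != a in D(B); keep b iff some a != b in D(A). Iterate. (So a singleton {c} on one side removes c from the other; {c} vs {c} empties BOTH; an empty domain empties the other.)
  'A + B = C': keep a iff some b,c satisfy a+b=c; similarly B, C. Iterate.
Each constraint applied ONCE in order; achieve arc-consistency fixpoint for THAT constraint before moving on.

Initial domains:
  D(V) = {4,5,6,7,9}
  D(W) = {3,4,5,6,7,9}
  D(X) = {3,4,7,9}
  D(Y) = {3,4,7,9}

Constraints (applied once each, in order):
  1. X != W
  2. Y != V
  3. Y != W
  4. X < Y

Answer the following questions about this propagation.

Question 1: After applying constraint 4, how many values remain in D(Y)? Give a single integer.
Answer: 3

Derivation:
Constraint 1 (X != W) on D(X)={3,4,7,9} D(W)={3,4,5,6,7,9}: no change
Constraint 2 (Y != V) on D(Y)={3,4,7,9} D(V)={4,5,6,7,9}: no change
Constraint 3 (Y != W) on D(Y)={3,4,7,9} D(W)={3,4,5,6,7,9}: no change
Constraint 4 (X < Y) on D(X)={3,4,7,9} D(Y)={3,4,7,9}: X {3,4,7,9}->{3,4,7}; Y {3,4,7,9}->{4,7,9}
So after constraint 4: D(Y)={4,7,9}, size = 3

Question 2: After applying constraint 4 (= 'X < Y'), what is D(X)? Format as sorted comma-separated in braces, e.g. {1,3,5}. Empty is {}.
Constraint 1 (X != W) on D(X)={3,4,7,9} D(W)={3,4,5,6,7,9}: no change
Constraint 2 (Y != V) on D(Y)={3,4,7,9} D(V)={4,5,6,7,9}: no change
Constraint 3 (Y != W) on D(Y)={3,4,7,9} D(W)={3,4,5,6,7,9}: no change
Constraint 4 (X < Y) on D(X)={3,4,7,9} D(Y)={3,4,7,9}: X {3,4,7,9}->{3,4,7}; Y {3,4,7,9}->{4,7,9}
So after constraint 4: D(X) = {3,4,7}

Answer: {3,4,7}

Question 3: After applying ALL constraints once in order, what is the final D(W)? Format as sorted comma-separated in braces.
Constraint 1 (X != W) on D(X)={3,4,7,9} D(W)={3,4,5,6,7,9}: no change
Constraint 2 (Y != V) on D(Y)={3,4,7,9} D(V)={4,5,6,7,9}: no change
Constraint 3 (Y != W) on D(Y)={3,4,7,9} D(W)={3,4,5,6,7,9}: no change
Constraint 4 (X < Y) on D(X)={3,4,7,9} D(Y)={3,4,7,9}: X {3,4,7,9}->{3,4,7}; Y {3,4,7,9}->{4,7,9}
So after all 4 constraints: D(W) = {3,4,5,6,7,9}

Answer: {3,4,5,6,7,9}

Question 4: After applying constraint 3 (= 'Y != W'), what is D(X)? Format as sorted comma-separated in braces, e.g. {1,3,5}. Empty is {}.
Constraint 1 (X != W) on D(X)={3,4,7,9} D(W)={3,4,5,6,7,9}: no change
Constraint 2 (Y != V) on D(Y)={3,4,7,9} D(V)={4,5,6,7,9}: no change
Constraint 3 (Y != W) on D(Y)={3,4,7,9} D(W)={3,4,5,6,7,9}: no change
So after constraint 3: D(X) = {3,4,7,9}

Answer: {3,4,7,9}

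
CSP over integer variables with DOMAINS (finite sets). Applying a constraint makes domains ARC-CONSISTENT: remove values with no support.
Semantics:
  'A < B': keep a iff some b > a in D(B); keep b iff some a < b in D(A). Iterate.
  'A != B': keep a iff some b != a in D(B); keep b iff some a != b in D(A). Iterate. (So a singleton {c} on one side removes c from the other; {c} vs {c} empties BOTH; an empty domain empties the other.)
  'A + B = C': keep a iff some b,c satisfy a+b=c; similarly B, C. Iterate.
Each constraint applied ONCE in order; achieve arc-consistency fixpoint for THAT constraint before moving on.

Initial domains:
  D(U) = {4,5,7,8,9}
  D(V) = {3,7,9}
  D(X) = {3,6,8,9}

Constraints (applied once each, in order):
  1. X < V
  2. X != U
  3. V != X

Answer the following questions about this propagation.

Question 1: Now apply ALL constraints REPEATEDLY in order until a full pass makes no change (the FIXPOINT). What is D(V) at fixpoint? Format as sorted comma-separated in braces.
Answer: {7,9}

Derivation:
pass 0 (initial): D(V)={3,7,9}
pass 1: V {3,7,9}->{7,9}; X {3,6,8,9}->{3,6,8}
pass 2: no change
Fixpoint after 2 passes: D(V) = {7,9}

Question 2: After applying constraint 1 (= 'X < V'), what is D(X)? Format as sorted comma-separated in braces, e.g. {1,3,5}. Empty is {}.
Answer: {3,6,8}

Derivation:
Constraint 1 (X < V) on D(X)={3,6,8,9} D(V)={3,7,9}: X {3,6,8,9}->{3,6,8}; V {3,7,9}->{7,9}
So after constraint 1: D(X) = {3,6,8}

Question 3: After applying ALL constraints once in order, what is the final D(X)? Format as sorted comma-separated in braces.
Constraint 1 (X < V) on D(X)={3,6,8,9} D(V)={3,7,9}: X {3,6,8,9}->{3,6,8}; V {3,7,9}->{7,9}
Constraint 2 (X != U) on D(X)={3,6,8} D(U)={4,5,7,8,9}: no change
Constraint 3 (V != X) on D(V)={7,9} D(X)={3,6,8}: no change
So after all 3 constraints: D(X) = {3,6,8}

Answer: {3,6,8}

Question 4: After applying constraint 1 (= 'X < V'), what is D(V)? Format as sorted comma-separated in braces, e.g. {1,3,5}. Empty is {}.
Constraint 1 (X < V) on D(X)={3,6,8,9} D(V)={3,7,9}: X {3,6,8,9}->{3,6,8}; V {3,7,9}->{7,9}
So after constraint 1: D(V) = {7,9}

Answer: {7,9}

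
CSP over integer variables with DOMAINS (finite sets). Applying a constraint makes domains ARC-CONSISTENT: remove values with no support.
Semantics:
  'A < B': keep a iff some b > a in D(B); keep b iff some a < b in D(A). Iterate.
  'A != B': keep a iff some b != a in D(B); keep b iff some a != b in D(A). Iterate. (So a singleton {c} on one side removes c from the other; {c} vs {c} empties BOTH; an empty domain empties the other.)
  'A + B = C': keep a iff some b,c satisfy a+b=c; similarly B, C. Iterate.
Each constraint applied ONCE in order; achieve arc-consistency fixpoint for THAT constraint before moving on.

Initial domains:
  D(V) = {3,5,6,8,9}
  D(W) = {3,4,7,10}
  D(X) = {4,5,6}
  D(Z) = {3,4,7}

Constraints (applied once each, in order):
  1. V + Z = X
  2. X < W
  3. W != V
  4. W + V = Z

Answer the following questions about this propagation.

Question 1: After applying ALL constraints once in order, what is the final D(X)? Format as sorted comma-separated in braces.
Constraint 1 (V + Z = X) on D(V)={3,5,6,8,9} D(Z)={3,4,7} D(X)={4,5,6}: V {3,5,6,8,9}->{3}; Z {3,4,7}->{3}; X {4,5,6}->{6}
Constraint 2 (X < W) on D(X)={6} D(W)={3,4,7,10}: W {3,4,7,10}->{7,10}
Constraint 3 (W != V) on D(W)={7,10} D(V)={3}: no change
Constraint 4 (W + V = Z) on D(W)={7,10} D(V)={3} D(Z)={3}: W {7,10}->{}; V {3}->{}; Z {3}->{}
So after all 4 constraints: D(X) = {6}

Answer: {6}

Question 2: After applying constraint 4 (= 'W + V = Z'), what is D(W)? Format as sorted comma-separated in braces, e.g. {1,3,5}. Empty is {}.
Answer: {}

Derivation:
Constraint 1 (V + Z = X) on D(V)={3,5,6,8,9} D(Z)={3,4,7} D(X)={4,5,6}: V {3,5,6,8,9}->{3}; Z {3,4,7}->{3}; X {4,5,6}->{6}
Constraint 2 (X < W) on D(X)={6} D(W)={3,4,7,10}: W {3,4,7,10}->{7,10}
Constraint 3 (W != V) on D(W)={7,10} D(V)={3}: no change
Constraint 4 (W + V = Z) on D(W)={7,10} D(V)={3} D(Z)={3}: W {7,10}->{}; V {3}->{}; Z {3}->{}
So after constraint 4: D(W) = {}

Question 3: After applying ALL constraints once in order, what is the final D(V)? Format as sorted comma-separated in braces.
Constraint 1 (V + Z = X) on D(V)={3,5,6,8,9} D(Z)={3,4,7} D(X)={4,5,6}: V {3,5,6,8,9}->{3}; Z {3,4,7}->{3}; X {4,5,6}->{6}
Constraint 2 (X < W) on D(X)={6} D(W)={3,4,7,10}: W {3,4,7,10}->{7,10}
Constraint 3 (W != V) on D(W)={7,10} D(V)={3}: no change
Constraint 4 (W + V = Z) on D(W)={7,10} D(V)={3} D(Z)={3}: W {7,10}->{}; V {3}->{}; Z {3}->{}
So after all 4 constraints: D(V) = {}

Answer: {}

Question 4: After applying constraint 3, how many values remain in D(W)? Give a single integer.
Constraint 1 (V + Z = X) on D(V)={3,5,6,8,9} D(Z)={3,4,7} D(X)={4,5,6}: V {3,5,6,8,9}->{3}; Z {3,4,7}->{3}; X {4,5,6}->{6}
Constraint 2 (X < W) on D(X)={6} D(W)={3,4,7,10}: W {3,4,7,10}->{7,10}
Constraint 3 (W != V) on D(W)={7,10} D(V)={3}: no change
So after constraint 3: D(W)={7,10}, size = 2

Answer: 2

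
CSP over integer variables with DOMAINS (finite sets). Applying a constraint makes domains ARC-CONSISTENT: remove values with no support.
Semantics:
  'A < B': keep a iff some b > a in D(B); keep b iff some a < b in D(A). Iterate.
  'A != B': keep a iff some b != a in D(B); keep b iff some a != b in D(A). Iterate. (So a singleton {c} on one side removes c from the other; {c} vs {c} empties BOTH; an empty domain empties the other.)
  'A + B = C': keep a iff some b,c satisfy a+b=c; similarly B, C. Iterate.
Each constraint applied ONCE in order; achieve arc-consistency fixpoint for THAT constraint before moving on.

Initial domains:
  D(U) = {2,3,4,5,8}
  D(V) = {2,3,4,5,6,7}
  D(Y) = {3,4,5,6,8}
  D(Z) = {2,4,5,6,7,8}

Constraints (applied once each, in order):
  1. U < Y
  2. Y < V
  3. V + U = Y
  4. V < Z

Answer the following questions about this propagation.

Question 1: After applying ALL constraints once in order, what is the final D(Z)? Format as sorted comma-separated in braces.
Constraint 1 (U < Y) on D(U)={2,3,4,5,8} D(Y)={3,4,5,6,8}: U {2,3,4,5,8}->{2,3,4,5}
Constraint 2 (Y < V) on D(Y)={3,4,5,6,8} D(V)={2,3,4,5,6,7}: Y {3,4,5,6,8}->{3,4,5,6}; V {2,3,4,5,6,7}->{4,5,6,7}
Constraint 3 (V + U = Y) on D(V)={4,5,6,7} D(U)={2,3,4,5} D(Y)={3,4,5,6}: V {4,5,6,7}->{4}; U {2,3,4,5}->{2}; Y {3,4,5,6}->{6}
Constraint 4 (V < Z) on D(V)={4} D(Z)={2,4,5,6,7,8}: Z {2,4,5,6,7,8}->{5,6,7,8}
So after all 4 constraints: D(Z) = {5,6,7,8}

Answer: {5,6,7,8}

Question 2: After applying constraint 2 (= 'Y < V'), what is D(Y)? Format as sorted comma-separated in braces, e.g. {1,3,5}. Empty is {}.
Answer: {3,4,5,6}

Derivation:
Constraint 1 (U < Y) on D(U)={2,3,4,5,8} D(Y)={3,4,5,6,8}: U {2,3,4,5,8}->{2,3,4,5}
Constraint 2 (Y < V) on D(Y)={3,4,5,6,8} D(V)={2,3,4,5,6,7}: Y {3,4,5,6,8}->{3,4,5,6}; V {2,3,4,5,6,7}->{4,5,6,7}
So after constraint 2: D(Y) = {3,4,5,6}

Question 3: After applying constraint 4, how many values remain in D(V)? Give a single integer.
Answer: 1

Derivation:
Constraint 1 (U < Y) on D(U)={2,3,4,5,8} D(Y)={3,4,5,6,8}: U {2,3,4,5,8}->{2,3,4,5}
Constraint 2 (Y < V) on D(Y)={3,4,5,6,8} D(V)={2,3,4,5,6,7}: Y {3,4,5,6,8}->{3,4,5,6}; V {2,3,4,5,6,7}->{4,5,6,7}
Constraint 3 (V + U = Y) on D(V)={4,5,6,7} D(U)={2,3,4,5} D(Y)={3,4,5,6}: V {4,5,6,7}->{4}; U {2,3,4,5}->{2}; Y {3,4,5,6}->{6}
Constraint 4 (V < Z) on D(V)={4} D(Z)={2,4,5,6,7,8}: Z {2,4,5,6,7,8}->{5,6,7,8}
So after constraint 4: D(V)={4}, size = 1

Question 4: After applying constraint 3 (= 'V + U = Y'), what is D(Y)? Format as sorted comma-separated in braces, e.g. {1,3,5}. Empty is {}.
Answer: {6}

Derivation:
Constraint 1 (U < Y) on D(U)={2,3,4,5,8} D(Y)={3,4,5,6,8}: U {2,3,4,5,8}->{2,3,4,5}
Constraint 2 (Y < V) on D(Y)={3,4,5,6,8} D(V)={2,3,4,5,6,7}: Y {3,4,5,6,8}->{3,4,5,6}; V {2,3,4,5,6,7}->{4,5,6,7}
Constraint 3 (V + U = Y) on D(V)={4,5,6,7} D(U)={2,3,4,5} D(Y)={3,4,5,6}: V {4,5,6,7}->{4}; U {2,3,4,5}->{2}; Y {3,4,5,6}->{6}
So after constraint 3: D(Y) = {6}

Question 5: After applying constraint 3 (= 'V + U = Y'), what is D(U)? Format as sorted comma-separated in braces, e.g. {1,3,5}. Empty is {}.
Answer: {2}

Derivation:
Constraint 1 (U < Y) on D(U)={2,3,4,5,8} D(Y)={3,4,5,6,8}: U {2,3,4,5,8}->{2,3,4,5}
Constraint 2 (Y < V) on D(Y)={3,4,5,6,8} D(V)={2,3,4,5,6,7}: Y {3,4,5,6,8}->{3,4,5,6}; V {2,3,4,5,6,7}->{4,5,6,7}
Constraint 3 (V + U = Y) on D(V)={4,5,6,7} D(U)={2,3,4,5} D(Y)={3,4,5,6}: V {4,5,6,7}->{4}; U {2,3,4,5}->{2}; Y {3,4,5,6}->{6}
So after constraint 3: D(U) = {2}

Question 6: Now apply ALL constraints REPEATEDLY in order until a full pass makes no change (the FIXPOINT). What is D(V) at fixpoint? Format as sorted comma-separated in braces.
pass 0 (initial): D(V)={2,3,4,5,6,7}
pass 1: U {2,3,4,5,8}->{2}; V {2,3,4,5,6,7}->{4}; Y {3,4,5,6,8}->{6}; Z {2,4,5,6,7,8}->{5,6,7,8}
pass 2: U {2}->{}; V {4}->{}; Y {6}->{}; Z {5,6,7,8}->{}
pass 3: no change
Fixpoint after 3 passes: D(V) = {}

Answer: {}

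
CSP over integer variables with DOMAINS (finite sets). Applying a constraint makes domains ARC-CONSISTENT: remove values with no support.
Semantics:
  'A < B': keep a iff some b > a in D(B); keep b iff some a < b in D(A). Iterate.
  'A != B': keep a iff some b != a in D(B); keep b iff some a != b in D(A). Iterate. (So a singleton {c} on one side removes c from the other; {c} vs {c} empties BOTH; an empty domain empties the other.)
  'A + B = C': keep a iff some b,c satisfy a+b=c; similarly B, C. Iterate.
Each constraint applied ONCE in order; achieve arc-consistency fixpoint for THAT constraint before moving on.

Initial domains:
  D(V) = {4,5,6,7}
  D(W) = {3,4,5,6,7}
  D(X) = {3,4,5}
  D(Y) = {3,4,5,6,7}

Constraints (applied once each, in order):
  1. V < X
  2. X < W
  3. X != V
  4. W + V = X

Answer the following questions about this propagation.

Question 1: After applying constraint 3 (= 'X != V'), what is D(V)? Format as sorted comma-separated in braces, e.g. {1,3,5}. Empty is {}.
Constraint 1 (V < X) on D(V)={4,5,6,7} D(X)={3,4,5}: V {4,5,6,7}->{4}; X {3,4,5}->{5}
Constraint 2 (X < W) on D(X)={5} D(W)={3,4,5,6,7}: W {3,4,5,6,7}->{6,7}
Constraint 3 (X != V) on D(X)={5} D(V)={4}: no change
So after constraint 3: D(V) = {4}

Answer: {4}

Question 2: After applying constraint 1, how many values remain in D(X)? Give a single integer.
Answer: 1

Derivation:
Constraint 1 (V < X) on D(V)={4,5,6,7} D(X)={3,4,5}: V {4,5,6,7}->{4}; X {3,4,5}->{5}
So after constraint 1: D(X)={5}, size = 1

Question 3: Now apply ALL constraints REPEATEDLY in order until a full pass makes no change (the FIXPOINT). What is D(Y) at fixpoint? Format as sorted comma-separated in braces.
Answer: {3,4,5,6,7}

Derivation:
pass 0 (initial): D(Y)={3,4,5,6,7}
pass 1: V {4,5,6,7}->{}; W {3,4,5,6,7}->{}; X {3,4,5}->{}
pass 2: no change
Fixpoint after 2 passes: D(Y) = {3,4,5,6,7}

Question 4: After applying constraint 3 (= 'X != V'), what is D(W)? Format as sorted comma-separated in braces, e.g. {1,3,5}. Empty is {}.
Constraint 1 (V < X) on D(V)={4,5,6,7} D(X)={3,4,5}: V {4,5,6,7}->{4}; X {3,4,5}->{5}
Constraint 2 (X < W) on D(X)={5} D(W)={3,4,5,6,7}: W {3,4,5,6,7}->{6,7}
Constraint 3 (X != V) on D(X)={5} D(V)={4}: no change
So after constraint 3: D(W) = {6,7}

Answer: {6,7}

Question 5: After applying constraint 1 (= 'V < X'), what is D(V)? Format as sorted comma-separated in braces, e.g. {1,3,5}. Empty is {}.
Answer: {4}

Derivation:
Constraint 1 (V < X) on D(V)={4,5,6,7} D(X)={3,4,5}: V {4,5,6,7}->{4}; X {3,4,5}->{5}
So after constraint 1: D(V) = {4}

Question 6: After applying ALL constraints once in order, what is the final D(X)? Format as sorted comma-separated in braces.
Answer: {}

Derivation:
Constraint 1 (V < X) on D(V)={4,5,6,7} D(X)={3,4,5}: V {4,5,6,7}->{4}; X {3,4,5}->{5}
Constraint 2 (X < W) on D(X)={5} D(W)={3,4,5,6,7}: W {3,4,5,6,7}->{6,7}
Constraint 3 (X != V) on D(X)={5} D(V)={4}: no change
Constraint 4 (W + V = X) on D(W)={6,7} D(V)={4} D(X)={5}: W {6,7}->{}; V {4}->{}; X {5}->{}
So after all 4 constraints: D(X) = {}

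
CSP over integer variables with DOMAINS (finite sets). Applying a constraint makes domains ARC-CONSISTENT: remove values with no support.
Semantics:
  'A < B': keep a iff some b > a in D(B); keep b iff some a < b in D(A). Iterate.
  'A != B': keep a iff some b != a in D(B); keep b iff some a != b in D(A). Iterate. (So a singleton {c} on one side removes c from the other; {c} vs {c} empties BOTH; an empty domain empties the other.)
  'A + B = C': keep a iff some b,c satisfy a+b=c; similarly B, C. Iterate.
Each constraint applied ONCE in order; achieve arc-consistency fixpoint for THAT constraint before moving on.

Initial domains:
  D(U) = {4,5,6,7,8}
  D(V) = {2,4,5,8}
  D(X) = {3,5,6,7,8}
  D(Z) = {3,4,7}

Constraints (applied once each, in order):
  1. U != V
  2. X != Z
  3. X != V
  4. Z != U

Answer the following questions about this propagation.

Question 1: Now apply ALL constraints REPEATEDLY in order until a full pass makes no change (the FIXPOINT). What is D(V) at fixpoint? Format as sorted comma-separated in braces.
pass 0 (initial): D(V)={2,4,5,8}
pass 1: no change
Fixpoint after 1 passes: D(V) = {2,4,5,8}

Answer: {2,4,5,8}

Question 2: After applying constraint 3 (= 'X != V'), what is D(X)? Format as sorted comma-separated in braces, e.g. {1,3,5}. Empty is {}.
Answer: {3,5,6,7,8}

Derivation:
Constraint 1 (U != V) on D(U)={4,5,6,7,8} D(V)={2,4,5,8}: no change
Constraint 2 (X != Z) on D(X)={3,5,6,7,8} D(Z)={3,4,7}: no change
Constraint 3 (X != V) on D(X)={3,5,6,7,8} D(V)={2,4,5,8}: no change
So after constraint 3: D(X) = {3,5,6,7,8}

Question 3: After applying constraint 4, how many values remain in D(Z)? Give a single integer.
Answer: 3

Derivation:
Constraint 1 (U != V) on D(U)={4,5,6,7,8} D(V)={2,4,5,8}: no change
Constraint 2 (X != Z) on D(X)={3,5,6,7,8} D(Z)={3,4,7}: no change
Constraint 3 (X != V) on D(X)={3,5,6,7,8} D(V)={2,4,5,8}: no change
Constraint 4 (Z != U) on D(Z)={3,4,7} D(U)={4,5,6,7,8}: no change
So after constraint 4: D(Z)={3,4,7}, size = 3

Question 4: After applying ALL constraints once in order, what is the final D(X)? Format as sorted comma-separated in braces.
Answer: {3,5,6,7,8}

Derivation:
Constraint 1 (U != V) on D(U)={4,5,6,7,8} D(V)={2,4,5,8}: no change
Constraint 2 (X != Z) on D(X)={3,5,6,7,8} D(Z)={3,4,7}: no change
Constraint 3 (X != V) on D(X)={3,5,6,7,8} D(V)={2,4,5,8}: no change
Constraint 4 (Z != U) on D(Z)={3,4,7} D(U)={4,5,6,7,8}: no change
So after all 4 constraints: D(X) = {3,5,6,7,8}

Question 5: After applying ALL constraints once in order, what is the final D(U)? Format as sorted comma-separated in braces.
Constraint 1 (U != V) on D(U)={4,5,6,7,8} D(V)={2,4,5,8}: no change
Constraint 2 (X != Z) on D(X)={3,5,6,7,8} D(Z)={3,4,7}: no change
Constraint 3 (X != V) on D(X)={3,5,6,7,8} D(V)={2,4,5,8}: no change
Constraint 4 (Z != U) on D(Z)={3,4,7} D(U)={4,5,6,7,8}: no change
So after all 4 constraints: D(U) = {4,5,6,7,8}

Answer: {4,5,6,7,8}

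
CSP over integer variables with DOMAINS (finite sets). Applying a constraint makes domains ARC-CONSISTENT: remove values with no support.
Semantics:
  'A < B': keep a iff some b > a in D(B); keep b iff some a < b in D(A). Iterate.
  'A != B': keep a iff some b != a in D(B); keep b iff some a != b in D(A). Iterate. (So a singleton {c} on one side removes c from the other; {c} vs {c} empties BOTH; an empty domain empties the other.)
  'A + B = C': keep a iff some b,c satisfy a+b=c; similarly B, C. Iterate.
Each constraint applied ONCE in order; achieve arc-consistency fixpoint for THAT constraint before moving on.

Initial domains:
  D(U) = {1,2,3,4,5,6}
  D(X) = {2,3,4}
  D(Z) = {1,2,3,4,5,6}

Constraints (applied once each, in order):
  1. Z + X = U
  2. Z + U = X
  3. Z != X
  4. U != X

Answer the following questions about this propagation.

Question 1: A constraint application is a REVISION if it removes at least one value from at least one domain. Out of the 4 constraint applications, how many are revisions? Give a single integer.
Constraint 1 (Z + X = U) on D(Z)={1,2,3,4,5,6} D(X)={2,3,4} D(U)={1,2,3,4,5,6}: Z {1,2,3,4,5,6}->{1,2,3,4}; U {1,2,3,4,5,6}->{3,4,5,6} => REVISION
Constraint 2 (Z + U = X) on D(Z)={1,2,3,4} D(U)={3,4,5,6} D(X)={2,3,4}: Z {1,2,3,4}->{1}; U {3,4,5,6}->{3}; X {2,3,4}->{4} => REVISION
Constraint 3 (Z != X) on D(Z)={1} D(X)={4}: no change => not a revision
Constraint 4 (U != X) on D(U)={3} D(X)={4}: no change => not a revision
Total revisions = 2

Answer: 2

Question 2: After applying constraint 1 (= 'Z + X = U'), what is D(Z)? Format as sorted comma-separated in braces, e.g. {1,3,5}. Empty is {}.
Answer: {1,2,3,4}

Derivation:
Constraint 1 (Z + X = U) on D(Z)={1,2,3,4,5,6} D(X)={2,3,4} D(U)={1,2,3,4,5,6}: Z {1,2,3,4,5,6}->{1,2,3,4}; U {1,2,3,4,5,6}->{3,4,5,6}
So after constraint 1: D(Z) = {1,2,3,4}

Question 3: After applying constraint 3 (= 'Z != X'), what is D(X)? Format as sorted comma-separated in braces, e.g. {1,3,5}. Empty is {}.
Constraint 1 (Z + X = U) on D(Z)={1,2,3,4,5,6} D(X)={2,3,4} D(U)={1,2,3,4,5,6}: Z {1,2,3,4,5,6}->{1,2,3,4}; U {1,2,3,4,5,6}->{3,4,5,6}
Constraint 2 (Z + U = X) on D(Z)={1,2,3,4} D(U)={3,4,5,6} D(X)={2,3,4}: Z {1,2,3,4}->{1}; U {3,4,5,6}->{3}; X {2,3,4}->{4}
Constraint 3 (Z != X) on D(Z)={1} D(X)={4}: no change
So after constraint 3: D(X) = {4}

Answer: {4}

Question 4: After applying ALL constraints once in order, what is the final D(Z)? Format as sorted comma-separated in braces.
Answer: {1}

Derivation:
Constraint 1 (Z + X = U) on D(Z)={1,2,3,4,5,6} D(X)={2,3,4} D(U)={1,2,3,4,5,6}: Z {1,2,3,4,5,6}->{1,2,3,4}; U {1,2,3,4,5,6}->{3,4,5,6}
Constraint 2 (Z + U = X) on D(Z)={1,2,3,4} D(U)={3,4,5,6} D(X)={2,3,4}: Z {1,2,3,4}->{1}; U {3,4,5,6}->{3}; X {2,3,4}->{4}
Constraint 3 (Z != X) on D(Z)={1} D(X)={4}: no change
Constraint 4 (U != X) on D(U)={3} D(X)={4}: no change
So after all 4 constraints: D(Z) = {1}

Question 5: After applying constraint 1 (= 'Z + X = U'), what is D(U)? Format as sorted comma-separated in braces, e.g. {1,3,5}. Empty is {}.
Answer: {3,4,5,6}

Derivation:
Constraint 1 (Z + X = U) on D(Z)={1,2,3,4,5,6} D(X)={2,3,4} D(U)={1,2,3,4,5,6}: Z {1,2,3,4,5,6}->{1,2,3,4}; U {1,2,3,4,5,6}->{3,4,5,6}
So after constraint 1: D(U) = {3,4,5,6}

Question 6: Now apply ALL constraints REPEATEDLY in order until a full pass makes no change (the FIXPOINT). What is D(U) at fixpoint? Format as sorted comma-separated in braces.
pass 0 (initial): D(U)={1,2,3,4,5,6}
pass 1: U {1,2,3,4,5,6}->{3}; X {2,3,4}->{4}; Z {1,2,3,4,5,6}->{1}
pass 2: U {3}->{}; X {4}->{}; Z {1}->{}
pass 3: no change
Fixpoint after 3 passes: D(U) = {}

Answer: {}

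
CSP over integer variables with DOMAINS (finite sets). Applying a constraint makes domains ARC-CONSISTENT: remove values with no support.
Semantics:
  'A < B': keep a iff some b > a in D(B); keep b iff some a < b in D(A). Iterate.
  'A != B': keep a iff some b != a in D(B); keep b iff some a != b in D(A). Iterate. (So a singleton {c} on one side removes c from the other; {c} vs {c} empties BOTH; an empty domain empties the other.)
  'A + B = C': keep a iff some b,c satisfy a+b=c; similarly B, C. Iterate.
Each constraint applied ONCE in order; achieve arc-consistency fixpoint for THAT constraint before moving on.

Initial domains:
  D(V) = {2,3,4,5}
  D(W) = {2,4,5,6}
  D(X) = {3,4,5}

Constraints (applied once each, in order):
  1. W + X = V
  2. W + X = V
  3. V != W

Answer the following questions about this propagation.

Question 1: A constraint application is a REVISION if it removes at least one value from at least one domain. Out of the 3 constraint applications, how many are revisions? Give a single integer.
Constraint 1 (W + X = V) on D(W)={2,4,5,6} D(X)={3,4,5} D(V)={2,3,4,5}: W {2,4,5,6}->{2}; X {3,4,5}->{3}; V {2,3,4,5}->{5} => REVISION
Constraint 2 (W + X = V) on D(W)={2} D(X)={3} D(V)={5}: no change => not a revision
Constraint 3 (V != W) on D(V)={5} D(W)={2}: no change => not a revision
Total revisions = 1

Answer: 1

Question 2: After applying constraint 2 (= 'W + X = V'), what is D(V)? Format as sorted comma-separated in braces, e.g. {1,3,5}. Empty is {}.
Answer: {5}

Derivation:
Constraint 1 (W + X = V) on D(W)={2,4,5,6} D(X)={3,4,5} D(V)={2,3,4,5}: W {2,4,5,6}->{2}; X {3,4,5}->{3}; V {2,3,4,5}->{5}
Constraint 2 (W + X = V) on D(W)={2} D(X)={3} D(V)={5}: no change
So after constraint 2: D(V) = {5}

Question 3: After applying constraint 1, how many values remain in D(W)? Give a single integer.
Constraint 1 (W + X = V) on D(W)={2,4,5,6} D(X)={3,4,5} D(V)={2,3,4,5}: W {2,4,5,6}->{2}; X {3,4,5}->{3}; V {2,3,4,5}->{5}
So after constraint 1: D(W)={2}, size = 1

Answer: 1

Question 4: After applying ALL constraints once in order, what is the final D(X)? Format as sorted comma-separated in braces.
Constraint 1 (W + X = V) on D(W)={2,4,5,6} D(X)={3,4,5} D(V)={2,3,4,5}: W {2,4,5,6}->{2}; X {3,4,5}->{3}; V {2,3,4,5}->{5}
Constraint 2 (W + X = V) on D(W)={2} D(X)={3} D(V)={5}: no change
Constraint 3 (V != W) on D(V)={5} D(W)={2}: no change
So after all 3 constraints: D(X) = {3}

Answer: {3}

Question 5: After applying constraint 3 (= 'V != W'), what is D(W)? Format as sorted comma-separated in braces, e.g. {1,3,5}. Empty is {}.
Answer: {2}

Derivation:
Constraint 1 (W + X = V) on D(W)={2,4,5,6} D(X)={3,4,5} D(V)={2,3,4,5}: W {2,4,5,6}->{2}; X {3,4,5}->{3}; V {2,3,4,5}->{5}
Constraint 2 (W + X = V) on D(W)={2} D(X)={3} D(V)={5}: no change
Constraint 3 (V != W) on D(V)={5} D(W)={2}: no change
So after constraint 3: D(W) = {2}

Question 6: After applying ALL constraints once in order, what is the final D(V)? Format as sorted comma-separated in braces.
Constraint 1 (W + X = V) on D(W)={2,4,5,6} D(X)={3,4,5} D(V)={2,3,4,5}: W {2,4,5,6}->{2}; X {3,4,5}->{3}; V {2,3,4,5}->{5}
Constraint 2 (W + X = V) on D(W)={2} D(X)={3} D(V)={5}: no change
Constraint 3 (V != W) on D(V)={5} D(W)={2}: no change
So after all 3 constraints: D(V) = {5}

Answer: {5}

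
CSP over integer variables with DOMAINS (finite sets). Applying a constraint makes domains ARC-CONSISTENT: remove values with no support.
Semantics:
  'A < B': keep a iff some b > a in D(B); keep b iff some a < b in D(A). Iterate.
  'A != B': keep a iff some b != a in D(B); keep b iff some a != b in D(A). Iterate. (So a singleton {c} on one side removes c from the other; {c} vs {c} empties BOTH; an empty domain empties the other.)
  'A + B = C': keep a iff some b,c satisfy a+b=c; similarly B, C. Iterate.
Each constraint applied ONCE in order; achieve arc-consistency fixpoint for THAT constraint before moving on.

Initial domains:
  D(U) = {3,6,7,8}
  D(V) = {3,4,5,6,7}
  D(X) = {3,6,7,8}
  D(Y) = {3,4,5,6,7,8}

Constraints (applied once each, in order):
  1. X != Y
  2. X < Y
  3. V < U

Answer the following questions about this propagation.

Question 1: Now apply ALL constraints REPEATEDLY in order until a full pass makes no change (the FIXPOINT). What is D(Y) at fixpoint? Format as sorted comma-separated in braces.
Answer: {4,5,6,7,8}

Derivation:
pass 0 (initial): D(Y)={3,4,5,6,7,8}
pass 1: U {3,6,7,8}->{6,7,8}; X {3,6,7,8}->{3,6,7}; Y {3,4,5,6,7,8}->{4,5,6,7,8}
pass 2: no change
Fixpoint after 2 passes: D(Y) = {4,5,6,7,8}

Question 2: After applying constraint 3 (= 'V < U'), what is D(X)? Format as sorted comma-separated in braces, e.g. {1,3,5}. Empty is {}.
Constraint 1 (X != Y) on D(X)={3,6,7,8} D(Y)={3,4,5,6,7,8}: no change
Constraint 2 (X < Y) on D(X)={3,6,7,8} D(Y)={3,4,5,6,7,8}: X {3,6,7,8}->{3,6,7}; Y {3,4,5,6,7,8}->{4,5,6,7,8}
Constraint 3 (V < U) on D(V)={3,4,5,6,7} D(U)={3,6,7,8}: U {3,6,7,8}->{6,7,8}
So after constraint 3: D(X) = {3,6,7}

Answer: {3,6,7}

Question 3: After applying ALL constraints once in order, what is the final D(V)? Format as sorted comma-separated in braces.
Answer: {3,4,5,6,7}

Derivation:
Constraint 1 (X != Y) on D(X)={3,6,7,8} D(Y)={3,4,5,6,7,8}: no change
Constraint 2 (X < Y) on D(X)={3,6,7,8} D(Y)={3,4,5,6,7,8}: X {3,6,7,8}->{3,6,7}; Y {3,4,5,6,7,8}->{4,5,6,7,8}
Constraint 3 (V < U) on D(V)={3,4,5,6,7} D(U)={3,6,7,8}: U {3,6,7,8}->{6,7,8}
So after all 3 constraints: D(V) = {3,4,5,6,7}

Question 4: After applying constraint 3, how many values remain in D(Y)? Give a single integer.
Constraint 1 (X != Y) on D(X)={3,6,7,8} D(Y)={3,4,5,6,7,8}: no change
Constraint 2 (X < Y) on D(X)={3,6,7,8} D(Y)={3,4,5,6,7,8}: X {3,6,7,8}->{3,6,7}; Y {3,4,5,6,7,8}->{4,5,6,7,8}
Constraint 3 (V < U) on D(V)={3,4,5,6,7} D(U)={3,6,7,8}: U {3,6,7,8}->{6,7,8}
So after constraint 3: D(Y)={4,5,6,7,8}, size = 5

Answer: 5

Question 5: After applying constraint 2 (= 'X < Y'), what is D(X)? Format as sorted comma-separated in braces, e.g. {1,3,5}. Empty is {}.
Answer: {3,6,7}

Derivation:
Constraint 1 (X != Y) on D(X)={3,6,7,8} D(Y)={3,4,5,6,7,8}: no change
Constraint 2 (X < Y) on D(X)={3,6,7,8} D(Y)={3,4,5,6,7,8}: X {3,6,7,8}->{3,6,7}; Y {3,4,5,6,7,8}->{4,5,6,7,8}
So after constraint 2: D(X) = {3,6,7}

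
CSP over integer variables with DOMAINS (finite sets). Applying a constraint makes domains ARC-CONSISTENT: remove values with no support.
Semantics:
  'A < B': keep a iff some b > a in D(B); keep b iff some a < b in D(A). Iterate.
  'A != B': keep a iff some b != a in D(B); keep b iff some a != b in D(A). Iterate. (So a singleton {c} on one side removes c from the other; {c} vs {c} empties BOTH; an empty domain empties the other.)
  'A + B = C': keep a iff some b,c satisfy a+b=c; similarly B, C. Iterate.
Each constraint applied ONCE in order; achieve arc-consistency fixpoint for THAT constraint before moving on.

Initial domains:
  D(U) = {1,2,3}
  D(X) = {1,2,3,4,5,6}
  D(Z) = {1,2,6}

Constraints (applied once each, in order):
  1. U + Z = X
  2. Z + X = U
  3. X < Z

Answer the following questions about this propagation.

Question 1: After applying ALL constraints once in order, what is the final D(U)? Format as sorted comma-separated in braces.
Answer: {3}

Derivation:
Constraint 1 (U + Z = X) on D(U)={1,2,3} D(Z)={1,2,6} D(X)={1,2,3,4,5,6}: Z {1,2,6}->{1,2}; X {1,2,3,4,5,6}->{2,3,4,5}
Constraint 2 (Z + X = U) on D(Z)={1,2} D(X)={2,3,4,5} D(U)={1,2,3}: Z {1,2}->{1}; X {2,3,4,5}->{2}; U {1,2,3}->{3}
Constraint 3 (X < Z) on D(X)={2} D(Z)={1}: X {2}->{}; Z {1}->{}
So after all 3 constraints: D(U) = {3}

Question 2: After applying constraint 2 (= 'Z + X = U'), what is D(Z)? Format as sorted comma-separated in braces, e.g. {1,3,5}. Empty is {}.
Answer: {1}

Derivation:
Constraint 1 (U + Z = X) on D(U)={1,2,3} D(Z)={1,2,6} D(X)={1,2,3,4,5,6}: Z {1,2,6}->{1,2}; X {1,2,3,4,5,6}->{2,3,4,5}
Constraint 2 (Z + X = U) on D(Z)={1,2} D(X)={2,3,4,5} D(U)={1,2,3}: Z {1,2}->{1}; X {2,3,4,5}->{2}; U {1,2,3}->{3}
So after constraint 2: D(Z) = {1}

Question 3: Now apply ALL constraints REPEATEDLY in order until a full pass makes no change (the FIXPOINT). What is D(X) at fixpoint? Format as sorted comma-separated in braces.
pass 0 (initial): D(X)={1,2,3,4,5,6}
pass 1: U {1,2,3}->{3}; X {1,2,3,4,5,6}->{}; Z {1,2,6}->{}
pass 2: U {3}->{}
pass 3: no change
Fixpoint after 3 passes: D(X) = {}

Answer: {}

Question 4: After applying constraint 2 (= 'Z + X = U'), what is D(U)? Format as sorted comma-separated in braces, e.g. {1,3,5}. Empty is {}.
Answer: {3}

Derivation:
Constraint 1 (U + Z = X) on D(U)={1,2,3} D(Z)={1,2,6} D(X)={1,2,3,4,5,6}: Z {1,2,6}->{1,2}; X {1,2,3,4,5,6}->{2,3,4,5}
Constraint 2 (Z + X = U) on D(Z)={1,2} D(X)={2,3,4,5} D(U)={1,2,3}: Z {1,2}->{1}; X {2,3,4,5}->{2}; U {1,2,3}->{3}
So after constraint 2: D(U) = {3}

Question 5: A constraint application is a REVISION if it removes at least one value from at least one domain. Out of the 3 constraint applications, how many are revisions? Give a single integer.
Constraint 1 (U + Z = X) on D(U)={1,2,3} D(Z)={1,2,6} D(X)={1,2,3,4,5,6}: Z {1,2,6}->{1,2}; X {1,2,3,4,5,6}->{2,3,4,5} => REVISION
Constraint 2 (Z + X = U) on D(Z)={1,2} D(X)={2,3,4,5} D(U)={1,2,3}: Z {1,2}->{1}; X {2,3,4,5}->{2}; U {1,2,3}->{3} => REVISION
Constraint 3 (X < Z) on D(X)={2} D(Z)={1}: X {2}->{}; Z {1}->{} => REVISION
Total revisions = 3

Answer: 3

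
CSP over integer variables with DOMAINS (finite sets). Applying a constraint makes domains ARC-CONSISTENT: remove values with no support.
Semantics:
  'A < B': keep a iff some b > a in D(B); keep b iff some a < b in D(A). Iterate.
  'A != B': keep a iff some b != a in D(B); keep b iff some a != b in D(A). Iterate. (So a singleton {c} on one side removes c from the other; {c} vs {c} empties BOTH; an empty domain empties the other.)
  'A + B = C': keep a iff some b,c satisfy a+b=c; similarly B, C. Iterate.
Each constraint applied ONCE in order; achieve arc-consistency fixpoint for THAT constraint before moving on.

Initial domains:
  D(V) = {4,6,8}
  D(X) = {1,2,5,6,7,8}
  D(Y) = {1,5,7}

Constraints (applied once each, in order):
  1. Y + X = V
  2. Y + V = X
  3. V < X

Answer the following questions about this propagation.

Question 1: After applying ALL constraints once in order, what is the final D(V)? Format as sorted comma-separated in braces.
Answer: {6}

Derivation:
Constraint 1 (Y + X = V) on D(Y)={1,5,7} D(X)={1,2,5,6,7,8} D(V)={4,6,8}: X {1,2,5,6,7,8}->{1,5,7}; V {4,6,8}->{6,8}
Constraint 2 (Y + V = X) on D(Y)={1,5,7} D(V)={6,8} D(X)={1,5,7}: Y {1,5,7}->{1}; V {6,8}->{6}; X {1,5,7}->{7}
Constraint 3 (V < X) on D(V)={6} D(X)={7}: no change
So after all 3 constraints: D(V) = {6}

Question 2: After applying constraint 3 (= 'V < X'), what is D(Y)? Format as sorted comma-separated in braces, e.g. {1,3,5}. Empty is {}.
Constraint 1 (Y + X = V) on D(Y)={1,5,7} D(X)={1,2,5,6,7,8} D(V)={4,6,8}: X {1,2,5,6,7,8}->{1,5,7}; V {4,6,8}->{6,8}
Constraint 2 (Y + V = X) on D(Y)={1,5,7} D(V)={6,8} D(X)={1,5,7}: Y {1,5,7}->{1}; V {6,8}->{6}; X {1,5,7}->{7}
Constraint 3 (V < X) on D(V)={6} D(X)={7}: no change
So after constraint 3: D(Y) = {1}

Answer: {1}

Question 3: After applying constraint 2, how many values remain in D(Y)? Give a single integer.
Answer: 1

Derivation:
Constraint 1 (Y + X = V) on D(Y)={1,5,7} D(X)={1,2,5,6,7,8} D(V)={4,6,8}: X {1,2,5,6,7,8}->{1,5,7}; V {4,6,8}->{6,8}
Constraint 2 (Y + V = X) on D(Y)={1,5,7} D(V)={6,8} D(X)={1,5,7}: Y {1,5,7}->{1}; V {6,8}->{6}; X {1,5,7}->{7}
So after constraint 2: D(Y)={1}, size = 1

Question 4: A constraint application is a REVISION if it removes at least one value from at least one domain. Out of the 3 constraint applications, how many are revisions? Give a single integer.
Answer: 2

Derivation:
Constraint 1 (Y + X = V) on D(Y)={1,5,7} D(X)={1,2,5,6,7,8} D(V)={4,6,8}: X {1,2,5,6,7,8}->{1,5,7}; V {4,6,8}->{6,8} => REVISION
Constraint 2 (Y + V = X) on D(Y)={1,5,7} D(V)={6,8} D(X)={1,5,7}: Y {1,5,7}->{1}; V {6,8}->{6}; X {1,5,7}->{7} => REVISION
Constraint 3 (V < X) on D(V)={6} D(X)={7}: no change => not a revision
Total revisions = 2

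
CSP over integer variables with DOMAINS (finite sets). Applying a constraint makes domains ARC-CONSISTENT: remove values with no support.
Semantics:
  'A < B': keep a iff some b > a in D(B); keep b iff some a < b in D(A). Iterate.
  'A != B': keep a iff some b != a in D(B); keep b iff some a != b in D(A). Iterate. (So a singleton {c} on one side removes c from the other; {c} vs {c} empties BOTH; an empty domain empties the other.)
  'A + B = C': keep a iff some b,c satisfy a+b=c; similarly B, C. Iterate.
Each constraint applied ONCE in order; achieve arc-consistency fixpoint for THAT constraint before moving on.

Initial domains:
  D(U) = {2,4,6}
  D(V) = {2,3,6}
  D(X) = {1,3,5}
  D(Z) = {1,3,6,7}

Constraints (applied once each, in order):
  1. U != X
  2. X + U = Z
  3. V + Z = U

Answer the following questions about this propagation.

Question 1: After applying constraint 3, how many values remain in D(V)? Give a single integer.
Answer: 1

Derivation:
Constraint 1 (U != X) on D(U)={2,4,6} D(X)={1,3,5}: no change
Constraint 2 (X + U = Z) on D(X)={1,3,5} D(U)={2,4,6} D(Z)={1,3,6,7}: Z {1,3,6,7}->{3,7}
Constraint 3 (V + Z = U) on D(V)={2,3,6} D(Z)={3,7} D(U)={2,4,6}: V {2,3,6}->{3}; Z {3,7}->{3}; U {2,4,6}->{6}
So after constraint 3: D(V)={3}, size = 1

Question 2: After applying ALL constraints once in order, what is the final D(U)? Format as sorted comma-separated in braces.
Answer: {6}

Derivation:
Constraint 1 (U != X) on D(U)={2,4,6} D(X)={1,3,5}: no change
Constraint 2 (X + U = Z) on D(X)={1,3,5} D(U)={2,4,6} D(Z)={1,3,6,7}: Z {1,3,6,7}->{3,7}
Constraint 3 (V + Z = U) on D(V)={2,3,6} D(Z)={3,7} D(U)={2,4,6}: V {2,3,6}->{3}; Z {3,7}->{3}; U {2,4,6}->{6}
So after all 3 constraints: D(U) = {6}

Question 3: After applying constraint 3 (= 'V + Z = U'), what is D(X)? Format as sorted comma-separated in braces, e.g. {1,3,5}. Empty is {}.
Answer: {1,3,5}

Derivation:
Constraint 1 (U != X) on D(U)={2,4,6} D(X)={1,3,5}: no change
Constraint 2 (X + U = Z) on D(X)={1,3,5} D(U)={2,4,6} D(Z)={1,3,6,7}: Z {1,3,6,7}->{3,7}
Constraint 3 (V + Z = U) on D(V)={2,3,6} D(Z)={3,7} D(U)={2,4,6}: V {2,3,6}->{3}; Z {3,7}->{3}; U {2,4,6}->{6}
So after constraint 3: D(X) = {1,3,5}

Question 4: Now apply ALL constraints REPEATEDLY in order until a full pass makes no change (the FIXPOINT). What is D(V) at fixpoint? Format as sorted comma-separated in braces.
pass 0 (initial): D(V)={2,3,6}
pass 1: U {2,4,6}->{6}; V {2,3,6}->{3}; Z {1,3,6,7}->{3}
pass 2: U {6}->{}; V {3}->{}; X {1,3,5}->{}; Z {3}->{}
pass 3: no change
Fixpoint after 3 passes: D(V) = {}

Answer: {}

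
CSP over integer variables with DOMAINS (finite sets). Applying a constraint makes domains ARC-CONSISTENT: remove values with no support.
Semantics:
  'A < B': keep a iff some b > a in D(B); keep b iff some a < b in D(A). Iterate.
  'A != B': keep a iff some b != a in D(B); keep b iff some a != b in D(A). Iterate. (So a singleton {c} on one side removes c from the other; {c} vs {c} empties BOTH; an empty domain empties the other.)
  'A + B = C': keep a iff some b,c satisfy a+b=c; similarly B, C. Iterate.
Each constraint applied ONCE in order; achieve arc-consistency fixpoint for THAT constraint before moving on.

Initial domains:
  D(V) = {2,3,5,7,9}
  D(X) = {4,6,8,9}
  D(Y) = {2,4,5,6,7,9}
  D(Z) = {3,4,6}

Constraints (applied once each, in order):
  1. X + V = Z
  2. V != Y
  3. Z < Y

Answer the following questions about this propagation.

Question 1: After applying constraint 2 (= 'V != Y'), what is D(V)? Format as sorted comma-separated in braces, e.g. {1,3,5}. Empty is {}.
Constraint 1 (X + V = Z) on D(X)={4,6,8,9} D(V)={2,3,5,7,9} D(Z)={3,4,6}: X {4,6,8,9}->{4}; V {2,3,5,7,9}->{2}; Z {3,4,6}->{6}
Constraint 2 (V != Y) on D(V)={2} D(Y)={2,4,5,6,7,9}: Y {2,4,5,6,7,9}->{4,5,6,7,9}
So after constraint 2: D(V) = {2}

Answer: {2}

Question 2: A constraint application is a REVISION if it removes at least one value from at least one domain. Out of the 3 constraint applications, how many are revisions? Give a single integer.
Answer: 3

Derivation:
Constraint 1 (X + V = Z) on D(X)={4,6,8,9} D(V)={2,3,5,7,9} D(Z)={3,4,6}: X {4,6,8,9}->{4}; V {2,3,5,7,9}->{2}; Z {3,4,6}->{6} => REVISION
Constraint 2 (V != Y) on D(V)={2} D(Y)={2,4,5,6,7,9}: Y {2,4,5,6,7,9}->{4,5,6,7,9} => REVISION
Constraint 3 (Z < Y) on D(Z)={6} D(Y)={4,5,6,7,9}: Y {4,5,6,7,9}->{7,9} => REVISION
Total revisions = 3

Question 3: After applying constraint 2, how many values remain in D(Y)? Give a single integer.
Constraint 1 (X + V = Z) on D(X)={4,6,8,9} D(V)={2,3,5,7,9} D(Z)={3,4,6}: X {4,6,8,9}->{4}; V {2,3,5,7,9}->{2}; Z {3,4,6}->{6}
Constraint 2 (V != Y) on D(V)={2} D(Y)={2,4,5,6,7,9}: Y {2,4,5,6,7,9}->{4,5,6,7,9}
So after constraint 2: D(Y)={4,5,6,7,9}, size = 5

Answer: 5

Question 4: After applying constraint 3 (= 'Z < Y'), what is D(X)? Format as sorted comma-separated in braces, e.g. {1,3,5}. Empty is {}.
Answer: {4}

Derivation:
Constraint 1 (X + V = Z) on D(X)={4,6,8,9} D(V)={2,3,5,7,9} D(Z)={3,4,6}: X {4,6,8,9}->{4}; V {2,3,5,7,9}->{2}; Z {3,4,6}->{6}
Constraint 2 (V != Y) on D(V)={2} D(Y)={2,4,5,6,7,9}: Y {2,4,5,6,7,9}->{4,5,6,7,9}
Constraint 3 (Z < Y) on D(Z)={6} D(Y)={4,5,6,7,9}: Y {4,5,6,7,9}->{7,9}
So after constraint 3: D(X) = {4}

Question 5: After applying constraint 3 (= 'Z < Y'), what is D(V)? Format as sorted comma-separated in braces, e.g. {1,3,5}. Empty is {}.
Constraint 1 (X + V = Z) on D(X)={4,6,8,9} D(V)={2,3,5,7,9} D(Z)={3,4,6}: X {4,6,8,9}->{4}; V {2,3,5,7,9}->{2}; Z {3,4,6}->{6}
Constraint 2 (V != Y) on D(V)={2} D(Y)={2,4,5,6,7,9}: Y {2,4,5,6,7,9}->{4,5,6,7,9}
Constraint 3 (Z < Y) on D(Z)={6} D(Y)={4,5,6,7,9}: Y {4,5,6,7,9}->{7,9}
So after constraint 3: D(V) = {2}

Answer: {2}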